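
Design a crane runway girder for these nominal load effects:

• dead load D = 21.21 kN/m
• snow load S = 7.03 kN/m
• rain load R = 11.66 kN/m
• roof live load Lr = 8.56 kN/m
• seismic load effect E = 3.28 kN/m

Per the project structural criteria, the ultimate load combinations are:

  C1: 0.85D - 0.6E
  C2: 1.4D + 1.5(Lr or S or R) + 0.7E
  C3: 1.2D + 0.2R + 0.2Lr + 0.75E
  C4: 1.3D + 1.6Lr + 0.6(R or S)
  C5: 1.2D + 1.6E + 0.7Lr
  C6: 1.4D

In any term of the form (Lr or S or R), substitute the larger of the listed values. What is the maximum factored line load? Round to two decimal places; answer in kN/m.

49.48 kN/m

(Lr or S or R) → R = 11.66 kN/m; (R or S) → R = 11.66 kN/m.
C1: 0.85(21.21) - 0.6(3.28) = 16.06
C2: 1.4(21.21) + 1.5(11.66) + 0.7(3.28) = 49.48
C3: 1.2(21.21) + 0.2(11.66) + 0.2(8.56) + 0.75(3.28) = 31.96
C4: 1.3(21.21) + 1.6(8.56) + 0.6(11.66) = 48.27
C5: 1.2(21.21) + 1.6(3.28) + 0.7(8.56) = 36.69
C6: 1.4(21.21) = 29.69
Combination 2 governs: w_u = 49.48 kN/m.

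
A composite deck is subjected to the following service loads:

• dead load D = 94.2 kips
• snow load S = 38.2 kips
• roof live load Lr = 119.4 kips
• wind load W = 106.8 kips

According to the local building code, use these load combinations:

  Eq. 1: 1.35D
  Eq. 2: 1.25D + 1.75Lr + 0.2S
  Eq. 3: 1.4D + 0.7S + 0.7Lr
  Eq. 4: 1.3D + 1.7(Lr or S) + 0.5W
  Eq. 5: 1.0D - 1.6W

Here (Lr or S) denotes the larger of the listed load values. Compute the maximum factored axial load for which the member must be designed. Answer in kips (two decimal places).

378.84 kips

(Lr or S) → Lr = 119.4 kips.
Eq. 1: 1.35(94.2) = 127.17
Eq. 2: 1.25(94.2) + 1.75(119.4) + 0.2(38.2) = 117.75 + 208.95 + 7.64 = 334.34
Eq. 3: 1.4(94.2) + 0.7(38.2) + 0.7(119.4) = 131.88 + 26.74 + 83.58 = 242.20
Eq. 4: 1.3(94.2) + 1.7(119.4) + 0.5(106.8) = 122.46 + 202.98 + 53.40 = 378.84
Eq. 5: 1.0(94.2) - 1.6(106.8) = 94.20 - 170.88 = -76.68
Combination 4 governs: P_u = 378.84 kips.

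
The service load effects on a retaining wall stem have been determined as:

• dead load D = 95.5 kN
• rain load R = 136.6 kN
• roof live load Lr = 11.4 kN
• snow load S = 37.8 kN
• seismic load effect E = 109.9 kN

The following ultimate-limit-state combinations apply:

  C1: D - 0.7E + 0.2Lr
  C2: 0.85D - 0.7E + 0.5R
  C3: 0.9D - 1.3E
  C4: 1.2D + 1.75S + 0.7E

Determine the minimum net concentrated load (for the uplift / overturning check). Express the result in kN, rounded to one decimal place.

-56.9 kN

C1: 1.0(95.5) - 0.7(109.9) + 0.2(11.4) = 95.5 - 76.9 + 2.3 = 20.9
C2: 0.85(95.5) - 0.7(109.9) + 0.5(136.6) = 72.5
C3: 0.9(95.5) - 1.3(109.9) = 86.0 - 142.9 = -56.9
C4: 1.2(95.5) + 1.75(37.8) + 0.7(109.9) = 114.6 + 66.2 + 76.9 = 257.7
Combination 3 gives the minimum: -56.9 kN.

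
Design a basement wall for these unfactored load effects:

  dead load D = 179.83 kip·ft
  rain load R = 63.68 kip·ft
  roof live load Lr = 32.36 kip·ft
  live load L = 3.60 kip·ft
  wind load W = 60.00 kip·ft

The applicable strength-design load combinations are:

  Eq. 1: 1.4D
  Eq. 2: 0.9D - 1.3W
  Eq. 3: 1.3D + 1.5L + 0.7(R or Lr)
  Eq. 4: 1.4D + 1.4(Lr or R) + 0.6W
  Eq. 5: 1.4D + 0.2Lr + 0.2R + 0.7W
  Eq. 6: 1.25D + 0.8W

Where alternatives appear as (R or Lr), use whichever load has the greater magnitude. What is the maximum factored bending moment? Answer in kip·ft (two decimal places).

376.91 kip·ft

(R or Lr) → R = 63.68 kip·ft; (Lr or R) → R = 63.68 kip·ft.
Eq. 1: 1.4(179.83) = 251.76
Eq. 2: 0.9(179.83) - 1.3(60.00) = 161.85 - 78.00 = 83.85
Eq. 3: 1.3(179.83) + 1.5(3.60) + 0.7(63.68) = 233.78 + 5.40 + 44.58 = 283.76
Eq. 4: 1.4(179.83) + 1.4(63.68) + 0.6(60.00) = 251.76 + 89.15 + 36.00 = 376.91
Eq. 5: 1.4(179.83) + 0.2(32.36) + 0.2(63.68) + 0.7(60.00) = 251.76 + 6.47 + 12.74 + 42.00 = 312.97
Eq. 6: 1.25(179.83) + 0.8(60.00) = 224.79 + 48.00 = 272.79
Maximum is from combination 4.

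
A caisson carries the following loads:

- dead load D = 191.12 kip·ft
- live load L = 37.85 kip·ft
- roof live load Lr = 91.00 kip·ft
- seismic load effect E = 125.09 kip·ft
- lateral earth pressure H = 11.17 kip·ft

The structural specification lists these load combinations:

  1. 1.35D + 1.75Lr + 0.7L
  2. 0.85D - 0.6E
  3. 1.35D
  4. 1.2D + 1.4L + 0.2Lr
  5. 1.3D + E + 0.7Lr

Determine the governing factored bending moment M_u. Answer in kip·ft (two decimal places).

1. 1.35(191.12) + 1.75(91.00) + 0.7(37.85) = 258.01 + 159.25 + 26.50 = 443.76
2. 0.85(191.12) - 0.6(125.09) = 162.45 - 75.05 = 87.40
3. 1.35(191.12) = 258.01
4. 1.2(191.12) + 1.4(37.85) + 0.2(91.00) = 229.34 + 52.99 + 18.20 = 300.53
5. 1.3(191.12) + 1.0(125.09) + 0.7(91.00) = 248.46 + 125.09 + 63.70 = 437.25
Combination 1 governs: M_u = 443.76 kip·ft.

443.76 kip·ft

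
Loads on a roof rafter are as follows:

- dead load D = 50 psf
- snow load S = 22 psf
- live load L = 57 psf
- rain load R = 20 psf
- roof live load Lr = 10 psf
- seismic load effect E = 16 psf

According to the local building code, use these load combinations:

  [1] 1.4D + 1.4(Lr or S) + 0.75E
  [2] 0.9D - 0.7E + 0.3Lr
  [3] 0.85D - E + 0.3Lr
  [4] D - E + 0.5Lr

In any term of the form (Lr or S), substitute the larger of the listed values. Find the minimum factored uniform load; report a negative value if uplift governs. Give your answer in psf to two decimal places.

29.50 psf

(Lr or S) → S = 22 psf.
[1] 1.4(50) + 1.4(22) + 0.75(16) = 112.80
[2] 0.9(50) - 0.7(16) + 0.3(10) = 36.80
[3] 0.85(50) - 1.0(16) + 0.3(10) = 29.50
[4] 1.0(50) - 1.0(16) + 0.5(10) = 39.00
Combination 3 gives the minimum: 29.50 psf.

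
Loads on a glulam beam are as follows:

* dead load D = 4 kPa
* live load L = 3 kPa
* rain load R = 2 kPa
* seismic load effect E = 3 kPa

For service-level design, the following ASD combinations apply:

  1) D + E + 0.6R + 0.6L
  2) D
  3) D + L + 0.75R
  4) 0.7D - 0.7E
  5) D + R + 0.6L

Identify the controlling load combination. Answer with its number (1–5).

1) 1.0(4) + 1.0(3) + 0.6(2) + 0.6(3) = 4.00 + 3.00 + 1.20 + 1.80 = 10.00
2) 1.0(4) = 4.00
3) 1.0(4) + 1.0(3) + 0.75(2) = 4.00 + 3.00 + 1.50 = 8.50
4) 0.7(4) - 0.7(3) = 2.80 - 2.10 = 0.70
5) 1.0(4) + 1.0(2) + 0.6(3) = 4.00 + 2.00 + 1.80 = 7.80
The largest value is 10.00 kPa from combination 1.

Combination 1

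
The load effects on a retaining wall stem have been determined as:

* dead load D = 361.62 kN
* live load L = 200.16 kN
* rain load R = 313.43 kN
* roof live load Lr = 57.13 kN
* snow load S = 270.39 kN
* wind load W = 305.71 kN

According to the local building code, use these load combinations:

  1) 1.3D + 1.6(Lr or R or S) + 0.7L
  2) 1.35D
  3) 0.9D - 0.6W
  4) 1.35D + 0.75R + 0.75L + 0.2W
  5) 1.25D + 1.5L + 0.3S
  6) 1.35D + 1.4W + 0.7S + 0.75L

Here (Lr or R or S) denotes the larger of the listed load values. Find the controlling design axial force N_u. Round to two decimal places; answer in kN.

(Lr or R or S) → R = 313.43 kN.
1) 1.3(361.62) + 1.6(313.43) + 0.7(200.16) = 470.11 + 501.49 + 140.11 = 1111.71
2) 1.35(361.62) = 488.19
3) 0.9(361.62) - 0.6(305.71) = 325.46 - 183.43 = 142.03
4) 1.35(361.62) + 0.75(313.43) + 0.75(200.16) + 0.2(305.71) = 488.19 + 235.07 + 150.12 + 61.14 = 934.52
5) 1.25(361.62) + 1.5(200.16) + 0.3(270.39) = 833.38
6) 1.35(361.62) + 1.4(305.71) + 0.7(270.39) + 0.75(200.16) = 488.19 + 427.99 + 189.27 + 150.12 = 1255.57
The controlling combination is 6, giving 1255.57 kN.

1255.57 kN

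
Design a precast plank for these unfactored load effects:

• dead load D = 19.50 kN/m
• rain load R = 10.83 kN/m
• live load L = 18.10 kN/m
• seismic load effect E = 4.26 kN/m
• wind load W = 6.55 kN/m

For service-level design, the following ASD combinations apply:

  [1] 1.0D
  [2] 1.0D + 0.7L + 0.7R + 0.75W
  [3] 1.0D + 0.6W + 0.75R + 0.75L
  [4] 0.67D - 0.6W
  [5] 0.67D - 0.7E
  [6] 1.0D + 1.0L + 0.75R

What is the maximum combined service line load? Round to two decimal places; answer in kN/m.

[1] 1.0(19.50) = 19.50
[2] 1.0(19.50) + 0.7(18.10) + 0.7(10.83) + 0.75(6.55) = 19.50 + 12.67 + 7.58 + 4.91 = 44.66
[3] 1.0(19.50) + 0.6(6.55) + 0.75(10.83) + 0.75(18.10) = 19.50 + 3.93 + 8.12 + 13.58 = 45.13
[4] 0.67(19.50) - 0.6(6.55) = 13.07 - 3.93 = 9.14
[5] 0.67(19.50) - 0.7(4.26) = 10.08
[6] 1.0(19.50) + 1.0(18.10) + 0.75(10.83) = 19.50 + 18.10 + 8.12 = 45.72
Maximum is from combination 6.

45.72 kN/m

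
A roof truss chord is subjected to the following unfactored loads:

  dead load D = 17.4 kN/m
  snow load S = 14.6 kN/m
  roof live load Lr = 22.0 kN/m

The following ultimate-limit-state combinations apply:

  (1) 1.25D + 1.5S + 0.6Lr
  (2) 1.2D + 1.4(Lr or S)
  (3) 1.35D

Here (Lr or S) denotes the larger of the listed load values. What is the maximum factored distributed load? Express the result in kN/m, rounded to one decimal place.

56.9 kN/m

(Lr or S) → Lr = 22.0 kN/m.
(1) 1.25(17.4) + 1.5(14.6) + 0.6(22.0) = 56.9
(2) 1.2(17.4) + 1.4(22.0) = 51.7
(3) 1.35(17.4) = 23.5
Maximum is from combination 1.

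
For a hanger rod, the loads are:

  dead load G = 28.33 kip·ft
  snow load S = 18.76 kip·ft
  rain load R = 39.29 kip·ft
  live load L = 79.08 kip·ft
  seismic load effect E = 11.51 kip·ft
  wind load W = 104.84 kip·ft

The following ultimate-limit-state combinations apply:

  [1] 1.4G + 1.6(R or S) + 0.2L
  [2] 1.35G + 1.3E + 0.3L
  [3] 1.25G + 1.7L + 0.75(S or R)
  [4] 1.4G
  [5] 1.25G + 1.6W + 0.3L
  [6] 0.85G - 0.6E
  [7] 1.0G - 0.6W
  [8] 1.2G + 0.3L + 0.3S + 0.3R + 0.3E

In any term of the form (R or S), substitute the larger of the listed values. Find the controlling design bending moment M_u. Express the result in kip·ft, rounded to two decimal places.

226.88 kip·ft

(R or S) → R = 39.29 kip·ft; (S or R) → R = 39.29 kip·ft.
[1] 1.4(28.33) + 1.6(39.29) + 0.2(79.08) = 39.66 + 62.86 + 15.82 = 118.34
[2] 1.35(28.33) + 1.3(11.51) + 0.3(79.08) = 38.25 + 14.96 + 23.72 = 76.93
[3] 1.25(28.33) + 1.7(79.08) + 0.75(39.29) = 35.41 + 134.44 + 29.47 = 199.32
[4] 1.4(28.33) = 39.66
[5] 1.25(28.33) + 1.6(104.84) + 0.3(79.08) = 226.88
[6] 0.85(28.33) - 0.6(11.51) = 24.08 - 6.91 = 17.17
[7] 1.0(28.33) - 0.6(104.84) = 28.33 - 62.90 = -34.57
[8] 1.2(28.33) + 0.3(79.08) + 0.3(18.76) + 0.3(39.29) + 0.3(11.51) = 34.00 + 23.72 + 5.63 + 11.79 + 3.45 = 78.59
Combination 5 governs: M_u = 226.88 kip·ft.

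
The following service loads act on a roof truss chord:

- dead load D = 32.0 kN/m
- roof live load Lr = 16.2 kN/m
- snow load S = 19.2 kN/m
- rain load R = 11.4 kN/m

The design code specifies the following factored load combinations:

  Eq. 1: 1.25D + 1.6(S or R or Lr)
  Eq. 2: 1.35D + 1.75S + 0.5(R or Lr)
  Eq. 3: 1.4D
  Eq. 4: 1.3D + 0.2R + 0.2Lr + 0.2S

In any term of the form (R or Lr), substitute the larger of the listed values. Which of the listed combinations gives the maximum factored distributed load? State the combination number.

(S or R or Lr) → S = 19.2 kN/m; (R or Lr) → Lr = 16.2 kN/m.
Eq. 1: 1.25(32.0) + 1.6(19.2) = 70.7
Eq. 2: 1.35(32.0) + 1.75(19.2) + 0.5(16.2) = 84.9
Eq. 3: 1.4(32.0) = 44.8
Eq. 4: 1.3(32.0) + 0.2(11.4) + 0.2(16.2) + 0.2(19.2) = 51.0
The largest value is 84.9 kN/m from combination 2.

Combination 2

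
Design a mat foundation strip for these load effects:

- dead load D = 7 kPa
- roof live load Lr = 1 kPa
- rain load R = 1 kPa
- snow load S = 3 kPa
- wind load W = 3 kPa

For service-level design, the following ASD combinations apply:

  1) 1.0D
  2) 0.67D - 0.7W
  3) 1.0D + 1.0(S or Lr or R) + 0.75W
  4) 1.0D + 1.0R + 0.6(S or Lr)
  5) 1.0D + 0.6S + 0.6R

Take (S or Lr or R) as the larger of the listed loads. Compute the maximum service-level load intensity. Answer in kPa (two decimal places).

12.25 kPa

(S or Lr or R) → S = 3 kPa; (S or Lr) → S = 3 kPa.
1) 1.0(7) = 7.00
2) 0.67(7) - 0.7(3) = 4.69 - 2.10 = 2.59
3) 1.0(7) + 1.0(3) + 0.75(3) = 7.00 + 3.00 + 2.25 = 12.25
4) 1.0(7) + 1.0(1) + 0.6(3) = 7.00 + 1.00 + 1.80 = 9.80
5) 1.0(7) + 0.6(3) + 0.6(1) = 7.00 + 1.80 + 0.60 = 9.40
Maximum is from combination 3.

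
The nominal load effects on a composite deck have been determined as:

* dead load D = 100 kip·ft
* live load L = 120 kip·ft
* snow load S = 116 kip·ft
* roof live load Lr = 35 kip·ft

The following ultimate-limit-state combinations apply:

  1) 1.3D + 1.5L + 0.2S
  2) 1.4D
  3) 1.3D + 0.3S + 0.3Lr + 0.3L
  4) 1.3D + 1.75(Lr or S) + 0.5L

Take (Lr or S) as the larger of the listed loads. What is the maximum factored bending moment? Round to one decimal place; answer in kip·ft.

393.0 kip·ft

(Lr or S) → S = 116 kip·ft.
1) 1.3(100) + 1.5(120) + 0.2(116) = 130.0 + 180.0 + 23.2 = 333.2
2) 1.4(100) = 140.0
3) 1.3(100) + 0.3(116) + 0.3(35) + 0.3(120) = 130.0 + 34.8 + 10.5 + 36.0 = 211.3
4) 1.3(100) + 1.75(116) + 0.5(120) = 130.0 + 203.0 + 60.0 = 393.0
Maximum is from combination 4.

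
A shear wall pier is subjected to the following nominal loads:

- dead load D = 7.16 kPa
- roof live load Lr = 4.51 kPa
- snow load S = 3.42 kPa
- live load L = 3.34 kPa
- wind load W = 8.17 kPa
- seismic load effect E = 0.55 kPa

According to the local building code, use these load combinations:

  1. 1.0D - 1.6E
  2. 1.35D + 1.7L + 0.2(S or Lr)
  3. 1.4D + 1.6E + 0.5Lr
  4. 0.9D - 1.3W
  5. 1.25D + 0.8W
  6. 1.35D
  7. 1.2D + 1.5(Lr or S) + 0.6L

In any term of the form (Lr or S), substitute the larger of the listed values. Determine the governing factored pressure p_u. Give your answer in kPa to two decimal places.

17.36 kPa

(S or Lr) → Lr = 4.51 kPa; (Lr or S) → Lr = 4.51 kPa.
1. 1.0(7.16) - 1.6(0.55) = 7.16 - 0.88 = 6.28
2. 1.35(7.16) + 1.7(3.34) + 0.2(4.51) = 9.67 + 5.68 + 0.90 = 16.25
3. 1.4(7.16) + 1.6(0.55) + 0.5(4.51) = 10.02 + 0.88 + 2.26 = 13.16
4. 0.9(7.16) - 1.3(8.17) = 6.44 - 10.62 = -4.18
5. 1.25(7.16) + 0.8(8.17) = 8.95 + 6.54 = 15.49
6. 1.35(7.16) = 9.67
7. 1.2(7.16) + 1.5(4.51) + 0.6(3.34) = 8.59 + 6.77 + 2.00 = 17.36
Combination 7 governs: p_u = 17.36 kPa.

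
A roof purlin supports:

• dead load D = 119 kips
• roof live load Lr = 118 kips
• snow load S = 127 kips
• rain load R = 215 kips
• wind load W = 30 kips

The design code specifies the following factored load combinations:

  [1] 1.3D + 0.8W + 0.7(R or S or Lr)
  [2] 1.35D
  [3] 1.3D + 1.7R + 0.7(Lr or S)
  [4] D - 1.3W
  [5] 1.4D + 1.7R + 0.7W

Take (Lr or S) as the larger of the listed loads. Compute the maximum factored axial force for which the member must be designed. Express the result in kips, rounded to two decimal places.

609.10 kips

(R or S or Lr) → R = 215 kips; (Lr or S) → S = 127 kips.
[1] 1.3(119) + 0.8(30) + 0.7(215) = 329.20
[2] 1.35(119) = 160.65
[3] 1.3(119) + 1.7(215) + 0.7(127) = 609.10
[4] 1.0(119) - 1.3(30) = 80.00
[5] 1.4(119) + 1.7(215) + 0.7(30) = 553.10
The controlling combination is 3, giving 609.10 kips.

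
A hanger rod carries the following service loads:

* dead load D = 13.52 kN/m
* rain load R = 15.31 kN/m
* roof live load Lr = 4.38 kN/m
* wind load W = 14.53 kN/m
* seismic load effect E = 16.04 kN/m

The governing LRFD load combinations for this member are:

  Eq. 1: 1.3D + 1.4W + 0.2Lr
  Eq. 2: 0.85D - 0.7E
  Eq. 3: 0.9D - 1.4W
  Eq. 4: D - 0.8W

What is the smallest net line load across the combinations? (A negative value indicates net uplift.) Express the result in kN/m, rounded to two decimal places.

Eq. 1: 1.3(13.52) + 1.4(14.53) + 0.2(4.38) = 38.79
Eq. 2: 0.85(13.52) - 0.7(16.04) = 11.49 - 11.23 = 0.26
Eq. 3: 0.9(13.52) - 1.4(14.53) = 12.17 - 20.34 = -8.17
Eq. 4: 1.0(13.52) - 0.8(14.53) = 13.52 - 11.62 = 1.90
Combination 3 gives the minimum: -8.17 kN/m.

-8.17 kN/m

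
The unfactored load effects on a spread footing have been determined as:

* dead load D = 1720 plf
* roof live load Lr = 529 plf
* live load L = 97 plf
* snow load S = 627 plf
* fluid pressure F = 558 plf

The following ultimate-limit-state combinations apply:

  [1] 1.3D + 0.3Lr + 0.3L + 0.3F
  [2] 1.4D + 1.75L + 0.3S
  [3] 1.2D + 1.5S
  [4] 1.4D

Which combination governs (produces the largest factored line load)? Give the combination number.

Combination 3

[1] 1.3(1720) + 0.3(529) + 0.3(97) + 0.3(558) = 2236.0 + 158.7 + 29.1 + 167.4 = 2591.2
[2] 1.4(1720) + 1.75(97) + 0.3(627) = 2408.0 + 169.8 + 188.1 = 2765.9
[3] 1.2(1720) + 1.5(627) = 2064.0 + 940.5 = 3004.5
[4] 1.4(1720) = 2408.0
The largest value is 3004.5 plf from combination 3.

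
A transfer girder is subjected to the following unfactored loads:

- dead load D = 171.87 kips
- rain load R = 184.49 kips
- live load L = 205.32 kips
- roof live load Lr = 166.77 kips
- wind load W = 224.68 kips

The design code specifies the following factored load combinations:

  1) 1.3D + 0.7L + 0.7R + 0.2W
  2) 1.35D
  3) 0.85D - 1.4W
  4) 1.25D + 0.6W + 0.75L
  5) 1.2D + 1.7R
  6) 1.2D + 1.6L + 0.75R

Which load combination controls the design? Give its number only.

Combination 6

1) 1.3(171.87) + 0.7(205.32) + 0.7(184.49) + 0.2(224.68) = 223.43 + 143.72 + 129.14 + 44.94 = 541.23
2) 1.35(171.87) = 232.02
3) 0.85(171.87) - 1.4(224.68) = 146.09 - 314.55 = -168.46
4) 1.25(171.87) + 0.6(224.68) + 0.75(205.32) = 214.84 + 134.81 + 153.99 = 503.64
5) 1.2(171.87) + 1.7(184.49) = 519.88
6) 1.2(171.87) + 1.6(205.32) + 0.75(184.49) = 206.24 + 328.51 + 138.37 = 673.12
The largest value is 673.12 kips from combination 6.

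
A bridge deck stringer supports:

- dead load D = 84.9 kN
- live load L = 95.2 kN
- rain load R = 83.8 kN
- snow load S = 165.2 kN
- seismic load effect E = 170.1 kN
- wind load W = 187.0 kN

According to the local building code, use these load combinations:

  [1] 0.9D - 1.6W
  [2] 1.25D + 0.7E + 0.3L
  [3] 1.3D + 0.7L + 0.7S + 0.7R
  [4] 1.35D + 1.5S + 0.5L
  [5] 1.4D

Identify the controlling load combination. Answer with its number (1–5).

[1] 0.9(84.9) - 1.6(187.0) = 76.4 - 299.2 = -222.8
[2] 1.25(84.9) + 0.7(170.1) + 0.3(95.2) = 106.1 + 119.1 + 28.6 = 253.8
[3] 1.3(84.9) + 0.7(95.2) + 0.7(165.2) + 0.7(83.8) = 110.4 + 66.6 + 115.6 + 58.7 = 351.3
[4] 1.35(84.9) + 1.5(165.2) + 0.5(95.2) = 114.6 + 247.8 + 47.6 = 410.0
[5] 1.4(84.9) = 118.9
The largest value is 410.0 kN from combination 4.

Combination 4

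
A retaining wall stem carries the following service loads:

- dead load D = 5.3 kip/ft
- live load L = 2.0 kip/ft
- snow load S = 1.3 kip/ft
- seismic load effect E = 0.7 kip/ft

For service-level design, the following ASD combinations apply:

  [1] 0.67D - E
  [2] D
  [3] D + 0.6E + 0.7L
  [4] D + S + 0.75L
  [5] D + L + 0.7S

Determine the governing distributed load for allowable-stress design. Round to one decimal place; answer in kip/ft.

[1] 0.67(5.3) - 1.0(0.7) = 2.9
[2] 1.0(5.3) = 5.3
[3] 1.0(5.3) + 0.6(0.7) + 0.7(2.0) = 7.1
[4] 1.0(5.3) + 1.0(1.3) + 0.75(2.0) = 8.1
[5] 1.0(5.3) + 1.0(2.0) + 0.7(1.3) = 8.2
Combination 5 governs: w = 8.2 kip/ft.

8.2 kip/ft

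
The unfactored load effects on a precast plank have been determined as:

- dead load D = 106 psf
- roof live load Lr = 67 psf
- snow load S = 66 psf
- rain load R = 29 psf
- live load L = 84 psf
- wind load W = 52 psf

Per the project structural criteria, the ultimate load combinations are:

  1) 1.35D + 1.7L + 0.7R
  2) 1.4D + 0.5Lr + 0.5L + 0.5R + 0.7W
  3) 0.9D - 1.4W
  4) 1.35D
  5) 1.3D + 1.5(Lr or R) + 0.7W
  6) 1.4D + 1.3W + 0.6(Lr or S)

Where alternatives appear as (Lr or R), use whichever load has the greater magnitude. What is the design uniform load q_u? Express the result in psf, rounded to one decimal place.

306.2 psf

(Lr or R) → Lr = 67 psf; (Lr or S) → Lr = 67 psf.
1) 1.35(106) + 1.7(84) + 0.7(29) = 143.1 + 142.8 + 20.3 = 306.2
2) 1.4(106) + 0.5(67) + 0.5(84) + 0.5(29) + 0.7(52) = 148.4 + 33.5 + 42.0 + 14.5 + 36.4 = 274.8
3) 0.9(106) - 1.4(52) = 95.4 - 72.8 = 22.6
4) 1.35(106) = 143.1
5) 1.3(106) + 1.5(67) + 0.7(52) = 137.8 + 100.5 + 36.4 = 274.7
6) 1.4(106) + 1.3(52) + 0.6(67) = 148.4 + 67.6 + 40.2 = 256.2
The controlling combination is 1, giving 306.2 psf.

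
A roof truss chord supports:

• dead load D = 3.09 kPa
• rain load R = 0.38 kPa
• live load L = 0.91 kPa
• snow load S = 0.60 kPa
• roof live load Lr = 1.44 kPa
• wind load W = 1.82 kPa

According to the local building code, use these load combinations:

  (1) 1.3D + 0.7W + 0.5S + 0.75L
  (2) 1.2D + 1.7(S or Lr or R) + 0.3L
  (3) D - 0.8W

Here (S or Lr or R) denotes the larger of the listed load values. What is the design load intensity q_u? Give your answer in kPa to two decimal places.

6.43 kPa

(S or Lr or R) → Lr = 1.44 kPa.
(1) 1.3(3.09) + 0.7(1.82) + 0.5(0.60) + 0.75(0.91) = 4.02 + 1.27 + 0.30 + 0.68 = 6.27
(2) 1.2(3.09) + 1.7(1.44) + 0.3(0.91) = 3.71 + 2.45 + 0.27 = 6.43
(3) 1.0(3.09) - 0.8(1.82) = 3.09 - 1.46 = 1.63
Combination 2 governs: q_u = 6.43 kPa.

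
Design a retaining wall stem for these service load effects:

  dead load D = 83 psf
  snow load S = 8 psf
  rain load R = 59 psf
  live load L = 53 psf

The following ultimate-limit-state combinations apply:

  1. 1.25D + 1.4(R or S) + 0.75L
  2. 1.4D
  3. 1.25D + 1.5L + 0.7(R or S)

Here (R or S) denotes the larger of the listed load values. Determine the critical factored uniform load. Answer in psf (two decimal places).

(R or S) → R = 59 psf.
1. 1.25(83) + 1.4(59) + 0.75(53) = 103.75 + 82.60 + 39.75 = 226.10
2. 1.4(83) = 116.20
3. 1.25(83) + 1.5(53) + 0.7(59) = 103.75 + 79.50 + 41.30 = 224.55
Maximum is from combination 1.

226.10 psf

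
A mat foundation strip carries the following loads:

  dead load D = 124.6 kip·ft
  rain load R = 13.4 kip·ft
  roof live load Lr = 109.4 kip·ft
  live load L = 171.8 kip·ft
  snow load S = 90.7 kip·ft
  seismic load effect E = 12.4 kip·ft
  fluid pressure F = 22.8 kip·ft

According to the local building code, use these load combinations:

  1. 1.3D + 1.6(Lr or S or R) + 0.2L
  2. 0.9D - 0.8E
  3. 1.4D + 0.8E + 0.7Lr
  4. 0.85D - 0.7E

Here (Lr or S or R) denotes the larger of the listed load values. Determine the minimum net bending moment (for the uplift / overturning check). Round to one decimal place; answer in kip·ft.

97.2 kip·ft

(Lr or S or R) → Lr = 109.4 kip·ft.
1. 1.3(124.6) + 1.6(109.4) + 0.2(171.8) = 162.0 + 175.0 + 34.4 = 371.4
2. 0.9(124.6) - 0.8(12.4) = 112.1 - 9.9 = 102.2
3. 1.4(124.6) + 0.8(12.4) + 0.7(109.4) = 174.4 + 9.9 + 76.6 = 260.9
4. 0.85(124.6) - 0.7(12.4) = 105.9 - 8.7 = 97.2
Combination 4 gives the minimum: 97.2 kip·ft.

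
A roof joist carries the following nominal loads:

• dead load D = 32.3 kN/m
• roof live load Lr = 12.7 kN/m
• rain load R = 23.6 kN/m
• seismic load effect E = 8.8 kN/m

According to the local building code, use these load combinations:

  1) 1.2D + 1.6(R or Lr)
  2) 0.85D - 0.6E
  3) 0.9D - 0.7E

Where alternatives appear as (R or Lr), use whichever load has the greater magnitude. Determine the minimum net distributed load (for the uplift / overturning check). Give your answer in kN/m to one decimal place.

22.2 kN/m

(R or Lr) → R = 23.6 kN/m.
1) 1.2(32.3) + 1.6(23.6) = 76.5
2) 0.85(32.3) - 0.6(8.8) = 27.5 - 5.3 = 22.2
3) 0.9(32.3) - 0.7(8.8) = 29.1 - 6.2 = 22.9
Combination 2 gives the minimum: 22.2 kN/m.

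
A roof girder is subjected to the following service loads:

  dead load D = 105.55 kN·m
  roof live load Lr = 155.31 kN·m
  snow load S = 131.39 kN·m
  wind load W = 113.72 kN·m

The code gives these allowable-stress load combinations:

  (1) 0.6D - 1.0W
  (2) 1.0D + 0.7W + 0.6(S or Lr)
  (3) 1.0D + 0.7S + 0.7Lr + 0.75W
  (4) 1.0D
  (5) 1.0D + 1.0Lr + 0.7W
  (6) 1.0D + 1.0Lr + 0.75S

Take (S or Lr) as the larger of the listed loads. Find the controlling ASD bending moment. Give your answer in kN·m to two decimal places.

(S or Lr) → Lr = 155.31 kN·m.
(1) 0.6(105.55) - 1.0(113.72) = 63.33 - 113.72 = -50.39
(2) 1.0(105.55) + 0.7(113.72) + 0.6(155.31) = 105.55 + 79.60 + 93.19 = 278.34
(3) 1.0(105.55) + 0.7(131.39) + 0.7(155.31) + 0.75(113.72) = 105.55 + 91.97 + 108.72 + 85.29 = 391.53
(4) 1.0(105.55) = 105.55
(5) 1.0(105.55) + 1.0(155.31) + 0.7(113.72) = 105.55 + 155.31 + 79.60 = 340.46
(6) 1.0(105.55) + 1.0(155.31) + 0.75(131.39) = 105.55 + 155.31 + 98.54 = 359.40
Combination 3 governs: M = 391.53 kN·m.

391.53 kN·m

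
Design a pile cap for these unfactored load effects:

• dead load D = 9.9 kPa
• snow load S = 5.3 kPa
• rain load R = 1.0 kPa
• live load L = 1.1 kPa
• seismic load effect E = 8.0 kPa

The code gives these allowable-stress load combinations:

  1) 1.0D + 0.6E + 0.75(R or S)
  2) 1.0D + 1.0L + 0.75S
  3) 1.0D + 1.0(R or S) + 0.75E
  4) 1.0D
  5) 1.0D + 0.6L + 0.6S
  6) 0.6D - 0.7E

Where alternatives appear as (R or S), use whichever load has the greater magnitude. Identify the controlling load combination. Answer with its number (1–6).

Combination 3

(R or S) → S = 5.3 kPa.
1) 1.0(9.9) + 0.6(8.0) + 0.75(5.3) = 9.9 + 4.8 + 4.0 = 18.7
2) 1.0(9.9) + 1.0(1.1) + 0.75(5.3) = 9.9 + 1.1 + 4.0 = 15.0
3) 1.0(9.9) + 1.0(5.3) + 0.75(8.0) = 9.9 + 5.3 + 6.0 = 21.2
4) 1.0(9.9) = 9.9
5) 1.0(9.9) + 0.6(1.1) + 0.6(5.3) = 13.7
6) 0.6(9.9) - 0.7(8.0) = 5.9 - 5.6 = 0.3
The largest value is 21.2 kPa from combination 3.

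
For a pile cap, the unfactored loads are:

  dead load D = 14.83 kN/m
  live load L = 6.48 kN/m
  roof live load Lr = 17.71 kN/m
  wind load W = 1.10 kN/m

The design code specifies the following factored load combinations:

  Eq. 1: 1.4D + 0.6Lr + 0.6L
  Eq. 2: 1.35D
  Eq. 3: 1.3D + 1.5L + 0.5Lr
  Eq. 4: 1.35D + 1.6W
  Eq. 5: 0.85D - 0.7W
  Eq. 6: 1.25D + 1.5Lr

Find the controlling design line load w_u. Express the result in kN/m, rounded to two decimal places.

Eq. 1: 1.4(14.83) + 0.6(17.71) + 0.6(6.48) = 20.76 + 10.63 + 3.89 = 35.28
Eq. 2: 1.35(14.83) = 20.02
Eq. 3: 1.3(14.83) + 1.5(6.48) + 0.5(17.71) = 37.85
Eq. 4: 1.35(14.83) + 1.6(1.10) = 20.02 + 1.76 = 21.78
Eq. 5: 0.85(14.83) - 0.7(1.10) = 12.61 - 0.77 = 11.84
Eq. 6: 1.25(14.83) + 1.5(17.71) = 45.10
Maximum is from combination 6.

45.10 kN/m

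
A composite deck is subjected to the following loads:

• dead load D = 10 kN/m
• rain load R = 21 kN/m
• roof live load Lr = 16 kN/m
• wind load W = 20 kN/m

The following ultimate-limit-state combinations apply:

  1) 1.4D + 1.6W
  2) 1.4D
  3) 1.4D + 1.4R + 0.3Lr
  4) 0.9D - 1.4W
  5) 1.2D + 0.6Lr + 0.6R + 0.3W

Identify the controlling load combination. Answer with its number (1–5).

Combination 3

1) 1.4(10) + 1.6(20) = 46.00
2) 1.4(10) = 14.00
3) 1.4(10) + 1.4(21) + 0.3(16) = 48.20
4) 0.9(10) - 1.4(20) = -19.00
5) 1.2(10) + 0.6(16) + 0.6(21) + 0.3(20) = 40.20
The largest value is 48.20 kN/m from combination 3.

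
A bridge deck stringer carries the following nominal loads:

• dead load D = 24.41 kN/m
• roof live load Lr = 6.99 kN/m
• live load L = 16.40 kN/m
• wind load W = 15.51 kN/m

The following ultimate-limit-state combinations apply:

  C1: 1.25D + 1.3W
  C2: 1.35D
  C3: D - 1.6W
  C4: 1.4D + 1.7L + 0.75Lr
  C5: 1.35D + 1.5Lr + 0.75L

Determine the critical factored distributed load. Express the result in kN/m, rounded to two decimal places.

C1: 1.25(24.41) + 1.3(15.51) = 50.68
C2: 1.35(24.41) = 32.95
C3: 1.0(24.41) - 1.6(15.51) = 24.41 - 24.82 = -0.41
C4: 1.4(24.41) + 1.7(16.40) + 0.75(6.99) = 67.30
C5: 1.35(24.41) + 1.5(6.99) + 0.75(16.40) = 32.95 + 10.49 + 12.30 = 55.74
Combination 4 governs: w_u = 67.30 kN/m.

67.30 kN/m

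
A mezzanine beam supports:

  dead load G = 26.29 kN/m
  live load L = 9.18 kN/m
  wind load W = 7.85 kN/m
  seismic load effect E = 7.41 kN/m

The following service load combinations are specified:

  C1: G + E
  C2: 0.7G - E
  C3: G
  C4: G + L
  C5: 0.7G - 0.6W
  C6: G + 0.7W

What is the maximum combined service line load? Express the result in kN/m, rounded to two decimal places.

C1: 1.0(26.29) + 1.0(7.41) = 26.29 + 7.41 = 33.70
C2: 0.7(26.29) - 1.0(7.41) = 18.40 - 7.41 = 10.99
C3: 1.0(26.29) = 26.29
C4: 1.0(26.29) + 1.0(9.18) = 26.29 + 9.18 = 35.47
C5: 0.7(26.29) - 0.6(7.85) = 18.40 - 4.71 = 13.69
C6: 1.0(26.29) + 0.7(7.85) = 26.29 + 5.50 = 31.79
Maximum is from combination 4.

35.47 kN/m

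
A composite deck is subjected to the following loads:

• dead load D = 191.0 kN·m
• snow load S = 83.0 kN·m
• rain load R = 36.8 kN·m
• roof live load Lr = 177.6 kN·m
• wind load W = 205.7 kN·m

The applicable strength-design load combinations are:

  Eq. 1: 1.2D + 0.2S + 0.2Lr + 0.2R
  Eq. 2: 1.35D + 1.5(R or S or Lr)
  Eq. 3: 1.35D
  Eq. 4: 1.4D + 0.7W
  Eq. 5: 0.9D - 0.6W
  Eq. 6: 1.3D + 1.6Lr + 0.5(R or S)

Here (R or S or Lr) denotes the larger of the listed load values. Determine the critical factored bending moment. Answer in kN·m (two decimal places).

573.96 kN·m

(R or S or Lr) → Lr = 177.6 kN·m; (R or S) → S = 83.0 kN·m.
Eq. 1: 1.2(191.0) + 0.2(83.0) + 0.2(177.6) + 0.2(36.8) = 288.68
Eq. 2: 1.35(191.0) + 1.5(177.6) = 524.25
Eq. 3: 1.35(191.0) = 257.85
Eq. 4: 1.4(191.0) + 0.7(205.7) = 411.39
Eq. 5: 0.9(191.0) - 0.6(205.7) = 48.48
Eq. 6: 1.3(191.0) + 1.6(177.6) + 0.5(83.0) = 573.96
Maximum is from combination 6.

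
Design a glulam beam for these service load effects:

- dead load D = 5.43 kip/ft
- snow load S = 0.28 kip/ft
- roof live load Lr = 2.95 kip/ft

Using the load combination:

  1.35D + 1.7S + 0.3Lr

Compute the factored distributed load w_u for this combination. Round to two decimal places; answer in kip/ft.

1.35(5.43) + 1.7(0.28) + 0.3(2.95) = 8.69
w_u = 8.69 kip/ft.

8.69 kip/ft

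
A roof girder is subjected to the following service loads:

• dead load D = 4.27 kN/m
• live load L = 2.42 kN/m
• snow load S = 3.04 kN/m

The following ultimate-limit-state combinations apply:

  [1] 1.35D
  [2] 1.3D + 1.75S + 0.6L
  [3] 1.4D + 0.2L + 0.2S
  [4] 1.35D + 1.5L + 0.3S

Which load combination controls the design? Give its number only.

[1] 1.35(4.27) = 5.76
[2] 1.3(4.27) + 1.75(3.04) + 0.6(2.42) = 5.55 + 5.32 + 1.45 = 12.32
[3] 1.4(4.27) + 0.2(2.42) + 0.2(3.04) = 5.98 + 0.48 + 0.61 = 7.07
[4] 1.35(4.27) + 1.5(2.42) + 0.3(3.04) = 10.31
The largest value is 12.32 kN/m from combination 2.

Combination 2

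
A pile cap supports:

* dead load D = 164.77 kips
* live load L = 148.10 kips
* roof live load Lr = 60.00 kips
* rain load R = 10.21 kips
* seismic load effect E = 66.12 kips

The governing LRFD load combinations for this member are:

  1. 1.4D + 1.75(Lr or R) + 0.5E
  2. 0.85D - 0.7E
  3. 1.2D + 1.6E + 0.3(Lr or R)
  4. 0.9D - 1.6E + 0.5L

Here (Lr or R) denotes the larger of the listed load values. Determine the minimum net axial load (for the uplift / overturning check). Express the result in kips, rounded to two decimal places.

(Lr or R) → Lr = 60.00 kips.
1. 1.4(164.77) + 1.75(60.00) + 0.5(66.12) = 230.68 + 105.00 + 33.06 = 368.74
2. 0.85(164.77) - 0.7(66.12) = 140.05 - 46.28 = 93.77
3. 1.2(164.77) + 1.6(66.12) + 0.3(60.00) = 321.52
4. 0.9(164.77) - 1.6(66.12) + 0.5(148.10) = 148.29 - 105.79 + 74.05 = 116.55
Combination 2 gives the minimum: 93.77 kips.

93.77 kips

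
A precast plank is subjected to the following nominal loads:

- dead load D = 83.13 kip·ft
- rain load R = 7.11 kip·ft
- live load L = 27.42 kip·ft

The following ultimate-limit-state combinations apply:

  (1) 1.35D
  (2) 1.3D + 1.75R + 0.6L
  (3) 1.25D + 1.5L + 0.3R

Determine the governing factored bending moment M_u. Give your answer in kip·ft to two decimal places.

(1) 1.35(83.13) = 112.23
(2) 1.3(83.13) + 1.75(7.11) + 0.6(27.42) = 108.07 + 12.44 + 16.45 = 136.96
(3) 1.25(83.13) + 1.5(27.42) + 0.3(7.11) = 147.18
The controlling combination is 3, giving 147.18 kip·ft.

147.18 kip·ft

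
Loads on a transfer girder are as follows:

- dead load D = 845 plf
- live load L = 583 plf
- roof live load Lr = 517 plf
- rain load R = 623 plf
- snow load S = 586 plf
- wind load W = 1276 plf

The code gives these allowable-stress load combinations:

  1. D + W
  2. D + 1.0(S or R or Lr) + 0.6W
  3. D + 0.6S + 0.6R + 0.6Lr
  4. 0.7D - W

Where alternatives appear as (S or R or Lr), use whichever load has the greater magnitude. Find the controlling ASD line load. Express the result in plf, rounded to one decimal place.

2233.6 plf

(S or R or Lr) → R = 623 plf.
1. 1.0(845) + 1.0(1276) = 2121.0
2. 1.0(845) + 1.0(623) + 0.6(1276) = 2233.6
3. 1.0(845) + 0.6(586) + 0.6(623) + 0.6(517) = 1880.6
4. 0.7(845) - 1.0(1276) = -684.5
Maximum is from combination 2.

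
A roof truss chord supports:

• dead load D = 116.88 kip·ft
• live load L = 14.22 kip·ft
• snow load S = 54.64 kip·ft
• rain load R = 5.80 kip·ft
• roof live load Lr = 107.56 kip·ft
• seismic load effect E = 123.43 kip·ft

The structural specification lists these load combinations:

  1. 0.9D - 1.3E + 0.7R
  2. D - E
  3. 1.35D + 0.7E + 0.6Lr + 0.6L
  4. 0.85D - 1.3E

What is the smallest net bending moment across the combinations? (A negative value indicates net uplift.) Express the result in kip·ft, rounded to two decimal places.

-61.11 kip·ft

1. 0.9(116.88) - 1.3(123.43) + 0.7(5.80) = 105.19 - 160.46 + 4.06 = -51.21
2. 1.0(116.88) - 1.0(123.43) = 116.88 - 123.43 = -6.55
3. 1.35(116.88) + 0.7(123.43) + 0.6(107.56) + 0.6(14.22) = 157.79 + 86.40 + 64.54 + 8.53 = 317.26
4. 0.85(116.88) - 1.3(123.43) = 99.35 - 160.46 = -61.11
Combination 4 gives the minimum: -61.11 kip·ft.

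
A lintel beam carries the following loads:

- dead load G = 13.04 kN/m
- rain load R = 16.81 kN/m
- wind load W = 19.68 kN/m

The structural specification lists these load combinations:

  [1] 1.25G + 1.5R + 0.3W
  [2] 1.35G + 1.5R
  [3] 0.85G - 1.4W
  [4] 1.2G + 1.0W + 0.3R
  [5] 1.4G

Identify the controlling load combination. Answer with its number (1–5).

[1] 1.25(13.04) + 1.5(16.81) + 0.3(19.68) = 16.30 + 25.22 + 5.90 = 47.42
[2] 1.35(13.04) + 1.5(16.81) = 17.60 + 25.22 = 42.82
[3] 0.85(13.04) - 1.4(19.68) = 11.08 - 27.55 = -16.47
[4] 1.2(13.04) + 1.0(19.68) + 0.3(16.81) = 15.65 + 19.68 + 5.04 = 40.37
[5] 1.4(13.04) = 18.26
The largest value is 47.42 kN/m from combination 1.

Combination 1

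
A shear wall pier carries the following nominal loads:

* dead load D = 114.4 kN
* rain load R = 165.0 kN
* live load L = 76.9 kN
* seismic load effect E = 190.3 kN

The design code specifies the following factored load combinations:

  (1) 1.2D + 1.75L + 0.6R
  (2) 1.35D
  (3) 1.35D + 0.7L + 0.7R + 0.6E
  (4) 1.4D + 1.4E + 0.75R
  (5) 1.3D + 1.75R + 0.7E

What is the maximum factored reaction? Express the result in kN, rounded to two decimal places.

(1) 1.2(114.4) + 1.75(76.9) + 0.6(165.0) = 137.28 + 134.58 + 99.00 = 370.86
(2) 1.35(114.4) = 154.44
(3) 1.35(114.4) + 0.7(76.9) + 0.7(165.0) + 0.6(190.3) = 154.44 + 53.83 + 115.50 + 114.18 = 437.95
(4) 1.4(114.4) + 1.4(190.3) + 0.75(165.0) = 160.16 + 266.42 + 123.75 = 550.33
(5) 1.3(114.4) + 1.75(165.0) + 0.7(190.3) = 148.72 + 288.75 + 133.21 = 570.68
Maximum is from combination 5.

570.68 kN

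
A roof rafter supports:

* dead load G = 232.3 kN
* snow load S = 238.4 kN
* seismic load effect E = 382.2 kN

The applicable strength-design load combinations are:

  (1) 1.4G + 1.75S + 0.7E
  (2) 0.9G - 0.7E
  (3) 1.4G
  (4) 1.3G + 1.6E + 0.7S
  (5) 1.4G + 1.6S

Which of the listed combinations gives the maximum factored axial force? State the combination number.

Combination 4

(1) 1.4(232.3) + 1.75(238.4) + 0.7(382.2) = 1010.0
(2) 0.9(232.3) - 0.7(382.2) = -58.5
(3) 1.4(232.3) = 325.2
(4) 1.3(232.3) + 1.6(382.2) + 0.7(238.4) = 302.0 + 611.5 + 166.9 = 1080.4
(5) 1.4(232.3) + 1.6(238.4) = 706.7
The largest value is 1080.4 kN from combination 4.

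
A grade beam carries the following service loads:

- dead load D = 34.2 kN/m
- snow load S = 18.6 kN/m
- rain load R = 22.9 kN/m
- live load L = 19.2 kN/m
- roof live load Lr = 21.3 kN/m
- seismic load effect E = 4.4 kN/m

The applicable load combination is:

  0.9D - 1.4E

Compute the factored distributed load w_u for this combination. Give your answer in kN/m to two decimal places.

0.9(34.2) - 1.4(4.4) = 24.62
w_u = 24.62 kN/m.

24.62 kN/m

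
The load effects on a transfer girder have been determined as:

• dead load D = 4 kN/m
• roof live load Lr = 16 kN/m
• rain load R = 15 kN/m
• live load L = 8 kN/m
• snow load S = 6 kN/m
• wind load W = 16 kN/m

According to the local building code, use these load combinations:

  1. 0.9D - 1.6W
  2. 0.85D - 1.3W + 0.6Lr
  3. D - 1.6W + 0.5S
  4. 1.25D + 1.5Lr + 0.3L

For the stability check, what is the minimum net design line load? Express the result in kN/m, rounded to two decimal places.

1. 0.9(4) - 1.6(16) = 3.60 - 25.60 = -22.00
2. 0.85(4) - 1.3(16) + 0.6(16) = 3.40 - 20.80 + 9.60 = -7.80
3. 1.0(4) - 1.6(16) + 0.5(6) = 4.00 - 25.60 + 3.00 = -18.60
4. 1.25(4) + 1.5(16) + 0.3(8) = 5.00 + 24.00 + 2.40 = 31.40
Combination 1 gives the minimum: -22.00 kN/m.

-22.00 kN/m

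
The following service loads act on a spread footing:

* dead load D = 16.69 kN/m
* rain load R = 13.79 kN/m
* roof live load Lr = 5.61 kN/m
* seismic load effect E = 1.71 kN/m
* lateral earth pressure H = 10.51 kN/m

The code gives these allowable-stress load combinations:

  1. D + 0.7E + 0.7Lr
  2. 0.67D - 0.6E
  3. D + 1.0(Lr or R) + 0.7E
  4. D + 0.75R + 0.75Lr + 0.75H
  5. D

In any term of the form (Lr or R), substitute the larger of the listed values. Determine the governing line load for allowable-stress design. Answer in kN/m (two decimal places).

39.12 kN/m

(Lr or R) → R = 13.79 kN/m.
1. 1.0(16.69) + 0.7(1.71) + 0.7(5.61) = 21.81
2. 0.67(16.69) - 0.6(1.71) = 10.16
3. 1.0(16.69) + 1.0(13.79) + 0.7(1.71) = 16.69 + 13.79 + 1.20 = 31.68
4. 1.0(16.69) + 0.75(13.79) + 0.75(5.61) + 0.75(10.51) = 16.69 + 10.34 + 4.21 + 7.88 = 39.12
5. 1.0(16.69) = 16.69
Maximum is from combination 4.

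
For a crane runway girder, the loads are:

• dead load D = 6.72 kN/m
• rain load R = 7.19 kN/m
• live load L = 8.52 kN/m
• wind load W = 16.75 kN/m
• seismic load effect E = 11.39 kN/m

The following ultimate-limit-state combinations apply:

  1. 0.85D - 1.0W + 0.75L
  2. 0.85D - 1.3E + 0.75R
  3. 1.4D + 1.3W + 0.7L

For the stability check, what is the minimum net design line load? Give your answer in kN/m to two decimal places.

-4.65 kN/m

1. 0.85(6.72) - 1.0(16.75) + 0.75(8.52) = -4.65
2. 0.85(6.72) - 1.3(11.39) + 0.75(7.19) = -3.70
3. 1.4(6.72) + 1.3(16.75) + 0.7(8.52) = 37.15
Combination 1 gives the minimum: -4.65 kN/m.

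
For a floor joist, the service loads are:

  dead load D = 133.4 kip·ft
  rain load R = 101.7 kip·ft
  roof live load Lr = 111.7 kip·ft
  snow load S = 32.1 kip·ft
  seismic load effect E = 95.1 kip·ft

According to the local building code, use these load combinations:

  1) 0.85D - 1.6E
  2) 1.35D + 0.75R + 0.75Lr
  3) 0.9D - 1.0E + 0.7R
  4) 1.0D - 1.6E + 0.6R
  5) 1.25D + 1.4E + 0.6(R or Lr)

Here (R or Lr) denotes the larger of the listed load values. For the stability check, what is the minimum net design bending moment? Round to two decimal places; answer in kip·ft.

(R or Lr) → Lr = 111.7 kip·ft.
1) 0.85(133.4) - 1.6(95.1) = 113.39 - 152.16 = -38.77
2) 1.35(133.4) + 0.75(101.7) + 0.75(111.7) = 340.14
3) 0.9(133.4) - 1.0(95.1) + 0.7(101.7) = 120.06 - 95.10 + 71.19 = 96.15
4) 1.0(133.4) - 1.6(95.1) + 0.6(101.7) = 133.40 - 152.16 + 61.02 = 42.26
5) 1.25(133.4) + 1.4(95.1) + 0.6(111.7) = 166.75 + 133.14 + 67.02 = 366.91
Combination 1 gives the minimum: -38.77 kip·ft.

-38.77 kip·ft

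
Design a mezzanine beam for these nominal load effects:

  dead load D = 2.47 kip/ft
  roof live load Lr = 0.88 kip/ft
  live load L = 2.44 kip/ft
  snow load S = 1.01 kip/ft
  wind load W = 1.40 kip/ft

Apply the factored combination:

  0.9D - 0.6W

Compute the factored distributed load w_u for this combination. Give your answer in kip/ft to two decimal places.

0.9(2.47) - 0.6(1.40) = 1.38
w_u = 1.38 kip/ft.

1.38 kip/ft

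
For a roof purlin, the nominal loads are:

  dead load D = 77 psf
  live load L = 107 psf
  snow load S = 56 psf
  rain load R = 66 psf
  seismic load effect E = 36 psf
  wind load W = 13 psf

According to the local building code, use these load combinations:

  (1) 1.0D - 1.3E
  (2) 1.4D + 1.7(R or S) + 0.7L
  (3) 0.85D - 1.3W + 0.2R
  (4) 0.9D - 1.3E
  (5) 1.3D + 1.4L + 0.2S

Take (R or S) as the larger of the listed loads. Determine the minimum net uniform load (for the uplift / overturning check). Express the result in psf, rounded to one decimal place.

(R or S) → R = 66 psf.
(1) 1.0(77) - 1.3(36) = 30.2
(2) 1.4(77) + 1.7(66) + 0.7(107) = 294.9
(3) 0.85(77) - 1.3(13) + 0.2(66) = 61.8
(4) 0.9(77) - 1.3(36) = 22.5
(5) 1.3(77) + 1.4(107) + 0.2(56) = 261.1
Combination 4 gives the minimum: 22.5 psf.

22.5 psf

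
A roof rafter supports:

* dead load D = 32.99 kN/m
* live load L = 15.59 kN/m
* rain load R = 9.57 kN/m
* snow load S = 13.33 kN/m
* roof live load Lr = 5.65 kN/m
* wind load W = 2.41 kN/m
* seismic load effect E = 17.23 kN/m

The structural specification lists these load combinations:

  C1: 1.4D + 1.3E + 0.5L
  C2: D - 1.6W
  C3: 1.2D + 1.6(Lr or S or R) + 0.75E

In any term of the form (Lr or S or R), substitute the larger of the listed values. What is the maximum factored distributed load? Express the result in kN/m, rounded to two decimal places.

(Lr or S or R) → S = 13.33 kN/m.
C1: 1.4(32.99) + 1.3(17.23) + 0.5(15.59) = 76.38
C2: 1.0(32.99) - 1.6(2.41) = 29.13
C3: 1.2(32.99) + 1.6(13.33) + 0.75(17.23) = 73.84
Maximum is from combination 1.

76.38 kN/m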